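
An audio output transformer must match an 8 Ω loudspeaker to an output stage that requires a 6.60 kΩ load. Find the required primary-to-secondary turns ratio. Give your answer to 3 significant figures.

Z_p/Z_s = (N_p/N_s)², so N_p/N_s = √(6600/8) = √825 = 28.7.

N_p/N_s ≈ 28.7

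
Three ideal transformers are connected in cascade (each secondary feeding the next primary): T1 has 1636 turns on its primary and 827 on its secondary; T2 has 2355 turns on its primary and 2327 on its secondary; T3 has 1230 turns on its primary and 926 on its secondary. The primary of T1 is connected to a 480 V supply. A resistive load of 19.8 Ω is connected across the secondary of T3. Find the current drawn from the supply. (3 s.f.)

I_supply ≈ 3.43 A

After T1: V = 480.00 × 827/1636 = 242.64 V.
After T2: V = 242.64 × 2327/2355 = 239.76 V.
After T3: V = 239.76 × 926/1230 = 180.50 V.
I_load = 180.50/19.8 = 9.1161 A, so P_out = 180.50 × 9.1161 = 1645.4 W.
All ideal ⇒ P_in = P_out, so I_supply = 1645.4/480 = 3.43 A.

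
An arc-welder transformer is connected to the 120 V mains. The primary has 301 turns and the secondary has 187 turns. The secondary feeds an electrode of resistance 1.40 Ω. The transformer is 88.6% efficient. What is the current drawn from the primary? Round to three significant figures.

V_s = 120 × 187/301 = 74.551 V.
I_s = V_s/R = 74.551/1.40 = 53.251 A.
P_out = V_s I_s = 74.551 × 53.251 = 3969.9 W.
P_in = P_out/η = 3969.9/0.886 = 4480.8 W.
I_p = P_in/V_p = 4480.8/120 = 37.3 A.

I_p ≈ 37.3 A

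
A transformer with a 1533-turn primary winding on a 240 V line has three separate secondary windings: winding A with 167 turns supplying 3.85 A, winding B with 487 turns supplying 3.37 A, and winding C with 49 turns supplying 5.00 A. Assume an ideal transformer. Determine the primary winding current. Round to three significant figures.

I_p ≈ 1.65 A

V_A = 240 × 167/1533 = 26.145 V; V_B = 240 × 487/1533 = 76.243 V; V_C = 240 × 49/1533 = 7.6712 V.
P_out = V_A I_A + V_B I_B + V_C I_C = 26.145×3.85 + 76.243×3.37 + 7.6712×5.00 = 100.66 + 256.94 + 38.356 = 395.95 W.
Ideal ⇒ P_in = P_out, so I_p = P_out/V_p = 395.95/240 = 1.65 A.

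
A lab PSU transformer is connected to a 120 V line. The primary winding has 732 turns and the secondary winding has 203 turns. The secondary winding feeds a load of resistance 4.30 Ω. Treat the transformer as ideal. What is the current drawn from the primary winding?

V_s = V_p × N_s/N_p = 120 × 203/732 = 33.279 V.
I_s = V_s/R = 33.279/4.30 = 7.7392 A.
For an ideal transformer I_p N_p = I_s N_s, so I_p = 7.7392 × 203/732 = 2.15 A.

I_p ≈ 2.15 A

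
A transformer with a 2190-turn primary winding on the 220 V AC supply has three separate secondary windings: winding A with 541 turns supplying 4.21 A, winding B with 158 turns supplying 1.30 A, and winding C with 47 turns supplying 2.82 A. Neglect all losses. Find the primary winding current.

I_p ≈ 1.19 A

V_A = 220 × 541/2190 = 54.347 V; V_B = 220 × 158/2190 = 15.872 V; V_C = 220 × 47/2190 = 4.7215 V.
P_out = V_A I_A + V_B I_B + V_C I_C = 54.347×4.21 + 15.872×1.30 + 4.7215×2.82 = 228.80 + 20.634 + 13.315 = 262.75 W.
Ideal ⇒ P_in = P_out, so I_p = P_out/V_p = 262.75/220 = 1.19 A.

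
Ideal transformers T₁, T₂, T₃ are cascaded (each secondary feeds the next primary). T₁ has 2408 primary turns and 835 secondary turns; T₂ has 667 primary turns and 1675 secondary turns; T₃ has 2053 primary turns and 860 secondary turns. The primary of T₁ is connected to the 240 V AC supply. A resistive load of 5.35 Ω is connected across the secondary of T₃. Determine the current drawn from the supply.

Secondary of T₁: V = 240.00 × 835/2408 = 83.223 V.
Secondary of T₂: V = 83.223 × 1675/667 = 208.99 V.
Secondary of T₃: V = 208.99 × 860/2053 = 87.547 V.
I_load = 87.547/5.35 = 16.364 A, so P_out = 87.547 × 16.364 = 1432.6 W.
All ideal ⇒ P_in = P_out, so I_supply = 1432.6/240 = 5.97 A.

I_supply ≈ 5.97 A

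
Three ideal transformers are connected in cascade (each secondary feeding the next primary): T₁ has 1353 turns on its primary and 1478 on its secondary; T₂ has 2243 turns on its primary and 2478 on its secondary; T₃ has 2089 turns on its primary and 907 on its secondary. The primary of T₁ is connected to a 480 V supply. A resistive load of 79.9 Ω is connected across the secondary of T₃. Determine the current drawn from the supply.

I_supply ≈ 1.65 A

Secondary of T₁: V = 480.00 × 1478/1353 = 524.35 V.
Secondary of T₂: V = 524.35 × 2478/2243 = 579.28 V.
Secondary of T₃: V = 579.28 × 907/2089 = 251.51 V.
I_load = 251.51/79.9 = 3.1478 A, so P_out = 251.51 × 3.1478 = 791.72 W.
All ideal ⇒ P_in = P_out, so I_supply = 791.72/480 = 1.65 A.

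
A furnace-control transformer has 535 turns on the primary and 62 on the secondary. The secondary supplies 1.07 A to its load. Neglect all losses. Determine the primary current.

For an ideal transformer I_p/I_s = N_s/N_p, so I_p = 1.07 × 62/535 = 0.124 A.

I_p ≈ 0.124 A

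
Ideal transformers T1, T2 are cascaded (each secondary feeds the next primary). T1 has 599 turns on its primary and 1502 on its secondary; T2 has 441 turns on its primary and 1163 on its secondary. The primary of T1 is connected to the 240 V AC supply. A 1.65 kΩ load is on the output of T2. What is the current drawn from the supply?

After T1: V = 240.00 × 1502/599 = 601.80 V.
After T2: V = 601.80 × 1163/441 = 1587.1 V.
I_load = 1587.1/1650 = 0.96186 A, so P_out = 1587.1 × 0.96186 = 1526.5 W.
All ideal ⇒ P_in = P_out, so I_supply = 1526.5/240 = 6.36 A.

I_supply ≈ 6.36 A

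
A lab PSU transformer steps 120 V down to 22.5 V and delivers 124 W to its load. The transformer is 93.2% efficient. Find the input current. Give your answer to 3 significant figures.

P_in = P_out/η = 124/0.932 = 133.05 W.
I_in = P_in/V_in = 133.05/120 = 1.11 A.

I_in ≈ 1.11 A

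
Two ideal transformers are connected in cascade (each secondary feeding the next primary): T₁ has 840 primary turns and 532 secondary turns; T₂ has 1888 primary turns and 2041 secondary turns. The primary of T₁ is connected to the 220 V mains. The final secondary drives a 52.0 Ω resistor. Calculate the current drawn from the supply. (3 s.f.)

Secondary of T₁: V = 220.00 × 532/840 = 139.33 V.
Secondary of T₂: V = 139.33 × 2041/1888 = 150.62 V.
I_load = 150.62/52.0 = 2.8966 A, so P_out = 150.62 × 2.8966 = 436.30 W.
All ideal ⇒ P_in = P_out, so I_supply = 436.30/220 = 1.98 A.

I_supply ≈ 1.98 A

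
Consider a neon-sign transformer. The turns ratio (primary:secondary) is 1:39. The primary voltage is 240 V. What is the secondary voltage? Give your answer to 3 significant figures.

V_s ≈ 9360 V

V_s/V_p = N_s/N_p, so V_s = 240 × 39/1 = 9360 V.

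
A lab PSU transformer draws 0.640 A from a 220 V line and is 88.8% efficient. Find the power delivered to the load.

P_out ≈ 125 W

P_in = V_p I_p = 220 × 0.640 = 140.80 W.
P_out = η P_in = 0.888 × 140.80 = 125 W.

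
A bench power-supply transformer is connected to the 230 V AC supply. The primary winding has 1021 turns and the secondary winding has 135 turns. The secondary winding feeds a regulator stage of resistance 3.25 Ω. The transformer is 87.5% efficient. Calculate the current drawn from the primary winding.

V_s = 230 × 135/1021 = 30.411 V.
I_s = V_s/R = 30.411/3.25 = 9.3573 A.
P_out = V_s I_s = 30.411 × 9.3573 = 284.57 W.
P_in = P_out/η = 284.57/0.875 = 325.22 W.
I_p = P_in/V_p = 325.22/230 = 1.41 A.

I_p ≈ 1.41 A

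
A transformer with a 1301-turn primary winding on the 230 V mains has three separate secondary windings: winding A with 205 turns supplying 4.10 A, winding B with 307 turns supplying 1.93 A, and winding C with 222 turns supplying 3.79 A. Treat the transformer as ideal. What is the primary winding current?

V_A = 230 × 205/1301 = 36.241 V; V_B = 230 × 307/1301 = 54.274 V; V_C = 230 × 222/1301 = 39.247 V.
P_out = V_A I_A + V_B I_B + V_C I_C = 36.241×4.10 + 54.274×1.93 + 39.247×3.79 = 148.59 + 104.75 + 148.75 = 402.08 W.
Ideal ⇒ P_in = P_out, so I_p = P_out/V_p = 402.08/230 = 1.75 A.

I_p ≈ 1.75 A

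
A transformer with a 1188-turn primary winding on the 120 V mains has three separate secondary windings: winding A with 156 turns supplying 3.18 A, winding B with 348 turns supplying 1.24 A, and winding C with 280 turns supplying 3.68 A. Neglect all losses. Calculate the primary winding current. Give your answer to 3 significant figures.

I_p ≈ 1.65 A

V_A = 120 × 156/1188 = 15.758 V; V_B = 120 × 348/1188 = 35.152 V; V_C = 120 × 280/1188 = 28.283 V.
P_out = V_A I_A + V_B I_B + V_C I_C = 15.758×3.18 + 35.152×1.24 + 28.283×3.68 = 50.109 + 43.588 + 104.08 = 197.78 W.
Ideal ⇒ P_in = P_out, so I_p = P_out/V_p = 197.78/120 = 1.65 A.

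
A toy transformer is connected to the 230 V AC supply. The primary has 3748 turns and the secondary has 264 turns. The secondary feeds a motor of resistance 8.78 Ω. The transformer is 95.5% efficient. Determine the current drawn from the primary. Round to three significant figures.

I_p ≈ 0.136 A

V_s = 230 × 264/3748 = 16.201 V.
I_s = V_s/R = 16.201/8.78 = 1.8452 A.
P_out = V_s I_s = 16.201 × 1.8452 = 29.893 W.
P_in = P_out/η = 29.893/0.955 = 31.302 W.
I_p = P_in/V_p = 31.302/230 = 0.136 A.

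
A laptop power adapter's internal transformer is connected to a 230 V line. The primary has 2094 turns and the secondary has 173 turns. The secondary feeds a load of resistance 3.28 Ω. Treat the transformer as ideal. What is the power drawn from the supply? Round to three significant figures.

P ≈ 110 W

V_s = V_p × N_s/N_p = 230 × 173/2094 = 19.002 V.
I_s = V_s/R = 19.002/3.28 = 5.7933 A.
I_p = I_s × N_s/N_p = 5.7933 × 173/2094 = 0.47862 A.
P = V_p I_p = 230 × 0.47862 = 110 W.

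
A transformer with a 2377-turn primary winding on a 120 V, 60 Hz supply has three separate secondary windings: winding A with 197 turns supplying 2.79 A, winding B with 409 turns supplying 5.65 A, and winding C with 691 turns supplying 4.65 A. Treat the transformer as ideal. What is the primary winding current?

I_p ≈ 2.56 A

V_A = 120 × 197/2377 = 9.9453 V; V_B = 120 × 409/2377 = 20.648 V; V_C = 120 × 691/2377 = 34.884 V.
P_out = V_A I_A + V_B I_B + V_C I_C = 9.9453×2.79 + 20.648×5.65 + 34.884×4.65 = 27.747 + 116.66 + 162.21 = 306.62 W.
Ideal ⇒ P_in = P_out, so I_p = P_out/V_p = 306.62/120 = 2.56 A.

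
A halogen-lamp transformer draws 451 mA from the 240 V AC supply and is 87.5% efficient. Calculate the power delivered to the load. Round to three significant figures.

P_in = V_p I_p = 240 × 0.451 = 108.24 W.
P_out = η P_in = 0.875 × 108.24 = 94.7 W.

P_out ≈ 94.7 W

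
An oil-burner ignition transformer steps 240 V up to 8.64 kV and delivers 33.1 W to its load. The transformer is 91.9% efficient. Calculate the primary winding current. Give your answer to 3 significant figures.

I_p ≈ 0.150 A

P_in = P_out/η = 33.1/0.919 = 36.017 W.
I_p = P_in/V_p = 36.017/240 = 0.150 A.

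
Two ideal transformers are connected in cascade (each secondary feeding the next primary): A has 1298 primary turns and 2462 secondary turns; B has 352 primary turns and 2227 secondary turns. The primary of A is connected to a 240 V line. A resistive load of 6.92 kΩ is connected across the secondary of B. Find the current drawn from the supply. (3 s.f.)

I_supply ≈ 4.99 A

Secondary of A: V = 240.00 × 2462/1298 = 455.22 V.
Secondary of B: V = 455.22 × 2227/352 = 2880.1 V.
I_load = 2880.1/6920 = 0.41619 A, so P_out = 2880.1 × 0.41619 = 1198.7 W.
All ideal ⇒ P_in = P_out, so I_supply = 1198.7/240 = 4.99 A.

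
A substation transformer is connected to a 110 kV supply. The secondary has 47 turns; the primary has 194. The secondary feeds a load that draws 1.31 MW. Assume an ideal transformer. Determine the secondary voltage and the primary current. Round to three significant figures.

V_s ≈ 26600 V, I_p ≈ 11.9 A

V_s = V_p × N_s/N_p = 110000 × 47/194 = 26649 V.
I_s = P/V_s = 1.31×10^6/26649 = 49.157 A.
I_p = I_s × N_s/N_p = 49.157 × 47/194 = 11.9 A.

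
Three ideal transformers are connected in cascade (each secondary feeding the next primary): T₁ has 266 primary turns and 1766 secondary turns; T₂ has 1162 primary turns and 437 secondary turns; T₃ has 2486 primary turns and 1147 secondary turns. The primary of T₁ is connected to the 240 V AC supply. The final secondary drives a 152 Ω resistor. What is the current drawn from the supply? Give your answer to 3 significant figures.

I_supply ≈ 2.10 A

Secondary of T₁: V = 240.00 × 1766/266 = 1593.4 V.
Secondary of T₂: V = 1593.4 × 437/1162 = 599.23 V.
Secondary of T₃: V = 599.23 × 1147/2486 = 276.48 V.
I_load = 276.48/152 = 1.8189 A, so P_out = 276.48 × 1.8189 = 502.89 W.
All ideal ⇒ P_in = P_out, so I_supply = 502.89/240 = 2.10 A.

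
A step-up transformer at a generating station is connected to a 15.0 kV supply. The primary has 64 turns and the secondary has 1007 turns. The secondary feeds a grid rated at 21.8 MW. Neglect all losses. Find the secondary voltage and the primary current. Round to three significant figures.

V_s = V_p × N_s/N_p = 15000 × 1007/64 = 236020 V.
I_s = P/V_s = 2.18×10^7/236020 = 92.367 A.
I_p = I_s × N_s/N_p = 92.367 × 1007/64 = 1450 A.

V_s ≈ 236000 V, I_p ≈ 1450 A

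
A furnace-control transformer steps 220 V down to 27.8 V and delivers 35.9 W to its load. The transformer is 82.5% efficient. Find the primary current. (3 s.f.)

P_in = P_out/η = 35.9/0.825 = 43.515 W.
I_p = P_in/V_p = 43.515/220 = 0.198 A.

I_p ≈ 0.198 A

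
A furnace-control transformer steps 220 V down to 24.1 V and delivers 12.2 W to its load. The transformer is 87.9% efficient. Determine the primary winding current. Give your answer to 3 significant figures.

I_p ≈ 0.0631 A

P_in = P_out/η = 12.2/0.879 = 13.879 W.
I_p = P_in/V_p = 13.879/220 = 0.0631 A.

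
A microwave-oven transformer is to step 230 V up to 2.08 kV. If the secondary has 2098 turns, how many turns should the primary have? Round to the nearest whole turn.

N_p = 232 turns

N_p/N_s = V_p/V_s, so N_p = 2098 × 230/2080 = 232.0 ≈ 232 turns.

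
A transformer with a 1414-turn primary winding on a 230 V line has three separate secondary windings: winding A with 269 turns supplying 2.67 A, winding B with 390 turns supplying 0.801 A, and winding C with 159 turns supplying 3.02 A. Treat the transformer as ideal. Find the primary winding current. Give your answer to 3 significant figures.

V_A = 230 × 269/1414 = 43.755 V; V_B = 230 × 390/1414 = 63.437 V; V_C = 230 × 159/1414 = 25.863 V.
P_out = V_A I_A + V_B I_B + V_C I_C = 43.755×2.67 + 63.437×0.801 + 25.863×3.02 = 116.83 + 50.813 + 78.106 = 245.75 W.
Ideal ⇒ P_in = P_out, so I_p = P_out/V_p = 245.75/230 = 1.07 A.

I_p ≈ 1.07 A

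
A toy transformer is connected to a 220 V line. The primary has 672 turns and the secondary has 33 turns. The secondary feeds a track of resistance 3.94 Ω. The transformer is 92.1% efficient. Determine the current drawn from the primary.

I_p ≈ 0.146 A

V_s = 220 × 33/672 = 10.804 V.
I_s = V_s/R = 10.804/3.94 = 2.7420 A.
P_out = V_s I_s = 10.804 × 2.7420 = 29.624 W.
P_in = P_out/η = 29.624/0.921 = 32.165 W.
I_p = P_in/V_p = 32.165/220 = 0.146 A.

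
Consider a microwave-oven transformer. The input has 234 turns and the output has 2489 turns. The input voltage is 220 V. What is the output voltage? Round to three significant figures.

V_out/V_in = N_out/N_in, so V_out = 220 × 2489/234 = 2340 V.

V_out ≈ 2340 V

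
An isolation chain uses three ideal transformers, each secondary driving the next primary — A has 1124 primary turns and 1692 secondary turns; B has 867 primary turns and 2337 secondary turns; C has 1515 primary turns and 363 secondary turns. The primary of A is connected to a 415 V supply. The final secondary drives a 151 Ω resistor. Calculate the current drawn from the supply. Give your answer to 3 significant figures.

I_supply ≈ 2.60 A

After A: V = 415.00 × 1692/1124 = 624.72 V.
After B: V = 624.72 × 2337/867 = 1683.9 V.
After C: V = 1683.9 × 363/1515 = 403.47 V.
I_load = 403.47/151 = 2.6720 A, so P_out = 403.47 × 2.6720 = 1078.1 W.
All ideal ⇒ P_in = P_out, so I_supply = 1078.1/415 = 2.60 A.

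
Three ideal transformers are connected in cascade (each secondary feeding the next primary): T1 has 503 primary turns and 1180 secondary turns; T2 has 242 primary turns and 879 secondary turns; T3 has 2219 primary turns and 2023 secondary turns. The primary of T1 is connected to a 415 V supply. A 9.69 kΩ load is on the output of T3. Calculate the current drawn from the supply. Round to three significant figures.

Secondary of T1: V = 415.00 × 1180/503 = 973.56 V.
Secondary of T2: V = 973.56 × 879/242 = 3536.2 V.
Secondary of T3: V = 3536.2 × 2023/2219 = 3223.8 V.
I_load = 3223.8/9690 = 0.33270 A, so P_out = 3223.8 × 0.33270 = 1072.6 W.
All ideal ⇒ P_in = P_out, so I_supply = 1072.6/415 = 2.58 A.

I_supply ≈ 2.58 A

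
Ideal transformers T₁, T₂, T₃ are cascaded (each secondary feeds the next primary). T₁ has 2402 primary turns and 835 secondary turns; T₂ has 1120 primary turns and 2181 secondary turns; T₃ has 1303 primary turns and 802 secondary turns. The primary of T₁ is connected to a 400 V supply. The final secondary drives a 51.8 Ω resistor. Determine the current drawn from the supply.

After T₁: V = 400.00 × 835/2402 = 139.05 V.
After T₂: V = 139.05 × 2181/1120 = 270.78 V.
After T₃: V = 270.78 × 802/1303 = 166.66 V.
I_load = 166.66/51.8 = 3.2174 A, so P_out = 166.66 × 3.2174 = 536.23 W.
All ideal ⇒ P_in = P_out, so I_supply = 536.23/400 = 1.34 A.

I_supply ≈ 1.34 A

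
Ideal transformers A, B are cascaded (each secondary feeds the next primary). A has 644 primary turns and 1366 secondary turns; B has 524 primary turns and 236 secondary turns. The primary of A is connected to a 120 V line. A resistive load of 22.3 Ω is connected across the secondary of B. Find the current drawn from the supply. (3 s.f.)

I_supply ≈ 4.91 A

After A: V = 120.00 × 1366/644 = 254.53 V.
After B: V = 254.53 × 236/524 = 114.64 V.
I_load = 114.64/22.3 = 5.1407 A, so P_out = 114.64 × 5.1407 = 589.32 W.
All ideal ⇒ P_in = P_out, so I_supply = 589.32/120 = 4.91 A.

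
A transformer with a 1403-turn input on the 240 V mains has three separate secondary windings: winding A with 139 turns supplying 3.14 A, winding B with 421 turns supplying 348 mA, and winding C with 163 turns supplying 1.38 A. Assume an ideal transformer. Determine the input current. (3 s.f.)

I_in ≈ 0.576 A

V_A = 240 × 139/1403 = 23.778 V; V_B = 240 × 421/1403 = 72.017 V; V_C = 240 × 163/1403 = 27.883 V.
P_out = V_A I_A + V_B I_B + V_C I_C = 23.778×3.14 + 72.017×0.348 + 27.883×1.38 = 74.662 + 25.062 + 38.479 = 138.20 W.
Ideal ⇒ P_in = P_out, so I_in = P_out/V_in = 138.20/240 = 0.576 A.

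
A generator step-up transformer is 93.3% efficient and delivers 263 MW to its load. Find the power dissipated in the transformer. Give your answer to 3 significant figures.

P_in = P_out/η = 2.63×10^8/0.933 = 2.81886×10^8 W.
P_loss = P_in − P_out = 2.81886×10^8 − 2.63×10^8 = 1.89×10^7 W.

P_loss ≈ 1.89×10^7 W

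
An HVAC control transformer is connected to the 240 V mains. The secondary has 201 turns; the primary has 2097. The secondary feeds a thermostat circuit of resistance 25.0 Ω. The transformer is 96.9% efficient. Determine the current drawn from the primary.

V_s = 240 × 201/2097 = 23.004 V.
I_s = V_s/R = 23.004/25.0 = 0.92017 A.
P_out = V_s I_s = 23.004 × 0.92017 = 21.168 W.
P_in = P_out/η = 21.168/0.969 = 21.845 W.
I_p = P_in/V_p = 21.845/240 = 0.0910 A.

I_p ≈ 0.0910 A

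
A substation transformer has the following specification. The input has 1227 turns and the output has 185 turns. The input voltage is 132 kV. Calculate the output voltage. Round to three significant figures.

V_out/V_in = N_out/N_in, so V_out = 132000 × 185/1227 = 19900 V.

V_out ≈ 19900 V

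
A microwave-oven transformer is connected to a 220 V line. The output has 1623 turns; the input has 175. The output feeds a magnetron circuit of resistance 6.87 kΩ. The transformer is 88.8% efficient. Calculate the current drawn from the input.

V_out = 220 × 1623/175 = 2040.3 V.
I_out = V_out/R = 2040.3/6870 = 0.29699 A.
P_out = V_out I_out = 2040.3 × 0.29699 = 605.97 W.
P_in = P_out/η = 605.97/0.888 = 682.40 W.
I_in = P_in/V_in = 682.40/220 = 3.10 A.

I_in ≈ 3.10 A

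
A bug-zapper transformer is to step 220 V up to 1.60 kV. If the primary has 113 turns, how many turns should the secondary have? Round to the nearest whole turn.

N_s = 822 turns

N_s/N_p = V_s/V_p, so N_s = 113 × 1600/220 = 821.8 ≈ 822 turns.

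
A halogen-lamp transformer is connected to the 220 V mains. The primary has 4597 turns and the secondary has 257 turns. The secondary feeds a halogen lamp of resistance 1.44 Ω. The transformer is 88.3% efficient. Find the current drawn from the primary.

V_s = 220 × 257/4597 = 12.299 V.
I_s = V_s/R = 12.299/1.44 = 8.5412 A.
P_out = V_s I_s = 12.299 × 8.5412 = 105.05 W.
P_in = P_out/η = 105.05/0.883 = 118.97 W.
I_p = P_in/V_p = 118.97/220 = 0.541 A.

I_p ≈ 0.541 A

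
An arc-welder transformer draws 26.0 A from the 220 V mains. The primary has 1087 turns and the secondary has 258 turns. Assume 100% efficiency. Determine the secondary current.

I_s ≈ 110 A

I_s/I_p = N_p/N_s, so I_s = 26.0 × 1087/258 = 110 A.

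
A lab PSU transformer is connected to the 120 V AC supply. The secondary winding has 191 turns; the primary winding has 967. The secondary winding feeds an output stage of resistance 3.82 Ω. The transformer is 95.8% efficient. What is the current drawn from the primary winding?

V_s = 120 × 191/967 = 23.702 V.
I_s = V_s/R = 23.702/3.82 = 6.2048 A.
P_out = V_s I_s = 23.702 × 6.2048 = 147.07 W.
P_in = P_out/η = 147.07/0.958 = 153.51 W.
I_p = P_in/V_p = 153.51/120 = 1.28 A.

I_p ≈ 1.28 A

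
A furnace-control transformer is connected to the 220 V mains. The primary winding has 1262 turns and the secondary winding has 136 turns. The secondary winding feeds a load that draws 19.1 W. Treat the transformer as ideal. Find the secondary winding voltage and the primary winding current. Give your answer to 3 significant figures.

V_s = V_p × N_s/N_p = 220 × 136/1262 = 23.708 V.
I_s = P/V_s = 19.1/23.708 = 0.80562 A.
I_p = I_s × N_s/N_p = 0.80562 × 136/1262 = 0.0868 A.

V_s ≈ 23.7 V, I_p ≈ 0.0868 A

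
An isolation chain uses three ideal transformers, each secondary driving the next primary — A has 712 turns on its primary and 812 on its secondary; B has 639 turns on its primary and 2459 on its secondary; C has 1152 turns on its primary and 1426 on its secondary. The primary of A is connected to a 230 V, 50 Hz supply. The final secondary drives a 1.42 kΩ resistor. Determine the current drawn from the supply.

I_supply ≈ 4.78 A

After A: V = 230.00 × 812/712 = 262.30 V.
After B: V = 262.30 × 2459/639 = 1009.4 V.
After C: V = 1009.4 × 1426/1152 = 1249.5 V.
I_load = 1249.5/1420 = 0.87991 A, so P_out = 1249.5 × 0.87991 = 1099.4 W.
All ideal ⇒ P_in = P_out, so I_supply = 1099.4/230 = 4.78 A.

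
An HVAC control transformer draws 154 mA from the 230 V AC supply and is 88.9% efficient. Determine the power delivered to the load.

P_in = V_p I_p = 230 × 0.154 = 35.420 W.
P_out = η P_in = 0.889 × 35.420 = 31.5 W.

P_out ≈ 31.5 W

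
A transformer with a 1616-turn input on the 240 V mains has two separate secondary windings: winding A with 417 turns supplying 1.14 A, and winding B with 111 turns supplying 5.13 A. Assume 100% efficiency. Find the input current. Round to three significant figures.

I_in ≈ 0.647 A

V_A = 240 × 417/1616 = 61.931 V; V_B = 240 × 111/1616 = 16.485 V.
P_out = V_A I_A + V_B I_B = 61.931×1.14 + 16.485×5.13 = 70.601 + 84.569 = 155.17 W.
Ideal ⇒ P_in = P_out, so I_in = P_out/V_in = 155.17/240 = 0.647 A.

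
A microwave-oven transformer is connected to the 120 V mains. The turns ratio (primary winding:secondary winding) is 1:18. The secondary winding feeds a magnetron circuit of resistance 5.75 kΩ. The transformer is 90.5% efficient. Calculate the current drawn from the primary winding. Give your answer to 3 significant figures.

V_s = 120 × 18/1 = 2160.0 V.
I_s = V_s/R = 2160.0/5750 = 0.37565 A.
P_out = V_s I_s = 2160.0 × 0.37565 = 811.41 W.
P_in = P_out/η = 811.41/0.905 = 896.58 W.
I_p = P_in/V_p = 896.58/120 = 7.47 A.

I_p ≈ 7.47 A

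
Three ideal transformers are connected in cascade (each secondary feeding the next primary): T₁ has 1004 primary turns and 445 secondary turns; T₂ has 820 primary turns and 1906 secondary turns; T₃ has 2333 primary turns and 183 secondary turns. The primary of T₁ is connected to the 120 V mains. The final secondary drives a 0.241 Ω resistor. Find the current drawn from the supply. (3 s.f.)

I_supply ≈ 3.25 A

Secondary of T₁: V = 120.00 × 445/1004 = 53.187 V.
Secondary of T₂: V = 53.187 × 1906/820 = 123.63 V.
Secondary of T₃: V = 123.63 × 183/2333 = 9.6973 V.
I_load = 9.6973/0.241 = 40.238 A, so P_out = 9.6973 × 40.238 = 390.20 W.
All ideal ⇒ P_in = P_out, so I_supply = 390.20/120 = 3.25 A.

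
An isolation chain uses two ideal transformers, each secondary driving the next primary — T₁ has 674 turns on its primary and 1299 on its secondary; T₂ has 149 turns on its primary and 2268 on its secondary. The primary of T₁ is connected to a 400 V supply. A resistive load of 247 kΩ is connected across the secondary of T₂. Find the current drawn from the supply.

After T₁: V = 400.00 × 1299/674 = 770.92 V.
After T₂: V = 770.92 × 2268/149 = 11735 V.
I_load = 11735/247000 = 0.047508 A, so P_out = 11735 × 0.047508 = 557.49 W.
All ideal ⇒ P_in = P_out, so I_supply = 557.49/400 = 1.39 A.

I_supply ≈ 1.39 A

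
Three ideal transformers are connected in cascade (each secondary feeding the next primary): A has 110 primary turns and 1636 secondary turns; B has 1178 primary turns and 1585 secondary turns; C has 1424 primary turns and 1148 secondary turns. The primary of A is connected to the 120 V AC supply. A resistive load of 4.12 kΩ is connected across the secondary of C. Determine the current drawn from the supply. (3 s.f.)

After A: V = 120.00 × 1636/110 = 1784.7 V.
After B: V = 1784.7 × 1585/1178 = 2401.4 V.
After C: V = 2401.4 × 1148/1424 = 1935.9 V.
I_load = 1935.9/4120 = 0.46988 A, so P_out = 1935.9 × 0.46988 = 909.66 W.
All ideal ⇒ P_in = P_out, so I_supply = 909.66/120 = 7.58 A.

I_supply ≈ 7.58 A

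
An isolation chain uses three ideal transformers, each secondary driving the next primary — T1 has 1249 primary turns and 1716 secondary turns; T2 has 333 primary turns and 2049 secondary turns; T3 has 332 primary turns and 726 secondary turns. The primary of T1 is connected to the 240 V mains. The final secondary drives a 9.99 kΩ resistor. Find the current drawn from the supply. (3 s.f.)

Secondary of T1: V = 240.00 × 1716/1249 = 329.74 V.
Secondary of T2: V = 329.74 × 2049/333 = 2028.9 V.
Secondary of T3: V = 2028.9 × 726/332 = 4436.7 V.
I_load = 4436.7/9990 = 0.44412 A, so P_out = 4436.7 × 0.44412 = 1970.4 W.
All ideal ⇒ P_in = P_out, so I_supply = 1970.4/240 = 8.21 A.

I_supply ≈ 8.21 A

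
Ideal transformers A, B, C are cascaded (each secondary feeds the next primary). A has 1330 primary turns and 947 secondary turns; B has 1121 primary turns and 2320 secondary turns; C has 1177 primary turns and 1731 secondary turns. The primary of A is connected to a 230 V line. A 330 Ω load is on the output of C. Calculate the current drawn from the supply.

After A: V = 230.00 × 947/1330 = 163.77 V.
After B: V = 163.77 × 2320/1121 = 338.93 V.
After C: V = 338.93 × 1731/1177 = 498.46 V.
I_load = 498.46/330 = 1.5105 A, so P_out = 498.46 × 1.5105 = 752.91 W.
All ideal ⇒ P_in = P_out, so I_supply = 752.91/230 = 3.27 A.

I_supply ≈ 3.27 A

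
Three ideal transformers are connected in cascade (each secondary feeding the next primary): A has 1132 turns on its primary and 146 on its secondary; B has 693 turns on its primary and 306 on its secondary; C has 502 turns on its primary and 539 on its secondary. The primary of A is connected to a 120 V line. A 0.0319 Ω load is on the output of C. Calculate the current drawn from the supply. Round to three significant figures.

Secondary of A: V = 120.00 × 146/1132 = 15.477 V.
Secondary of B: V = 15.477 × 306/693 = 6.8340 V.
Secondary of C: V = 6.8340 × 539/502 = 7.3377 V.
I_load = 7.3377/0.0319 = 230.02 A, so P_out = 7.3377 × 230.02 = 1687.8 W.
All ideal ⇒ P_in = P_out, so I_supply = 1687.8/120 = 14.1 A.

I_supply ≈ 14.1 A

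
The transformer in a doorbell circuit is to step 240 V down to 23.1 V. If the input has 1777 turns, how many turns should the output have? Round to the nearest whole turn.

N_out/N_in = V_out/V_in, so N_out = 1777 × 23.1/240 = 171.0 ≈ 171 turns.

N_out = 171 turns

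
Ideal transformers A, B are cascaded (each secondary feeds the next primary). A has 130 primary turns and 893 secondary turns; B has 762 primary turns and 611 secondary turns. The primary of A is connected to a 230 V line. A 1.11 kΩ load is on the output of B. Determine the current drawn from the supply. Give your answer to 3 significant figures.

I_supply ≈ 6.29 A

After A: V = 230.00 × 893/130 = 1579.9 V.
After B: V = 1579.9 × 611/762 = 1266.8 V.
I_load = 1266.8/1110 = 1.1413 A, so P_out = 1266.8 × 1.1413 = 1445.8 W.
All ideal ⇒ P_in = P_out, so I_supply = 1445.8/230 = 6.29 A.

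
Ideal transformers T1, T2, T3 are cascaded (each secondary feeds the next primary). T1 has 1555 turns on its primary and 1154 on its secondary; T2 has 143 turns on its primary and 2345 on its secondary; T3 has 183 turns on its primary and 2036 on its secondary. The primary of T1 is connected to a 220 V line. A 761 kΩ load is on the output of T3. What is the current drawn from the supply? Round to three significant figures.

Secondary of T1: V = 220.00 × 1154/1555 = 163.27 V.
Secondary of T2: V = 163.27 × 2345/143 = 2677.3 V.
Secondary of T3: V = 2677.3 × 2036/183 = 29787 V.
I_load = 29787/761000 = 0.039142 A, so P_out = 29787 × 0.039142 = 1165.9 W.
All ideal ⇒ P_in = P_out, so I_supply = 1165.9/220 = 5.30 A.

I_supply ≈ 5.30 A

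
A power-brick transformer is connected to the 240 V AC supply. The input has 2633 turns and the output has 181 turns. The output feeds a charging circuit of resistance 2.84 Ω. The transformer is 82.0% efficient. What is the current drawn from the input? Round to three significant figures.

I_in ≈ 0.487 A

V_out = 240 × 181/2633 = 16.498 V.
I_out = V_out/R = 16.498/2.84 = 5.8093 A.
P_out = V_out I_out = 16.498 × 5.8093 = 95.843 W.
P_in = P_out/η = 95.843/0.820 = 116.88 W.
I_in = P_in/V_in = 116.88/240 = 0.487 A.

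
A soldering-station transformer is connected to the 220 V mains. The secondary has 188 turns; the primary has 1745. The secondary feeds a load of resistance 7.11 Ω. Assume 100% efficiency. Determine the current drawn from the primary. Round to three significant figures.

V_s = V_p × N_s/N_p = 220 × 188/1745 = 23.702 V.
I_s = V_s/R = 23.702/7.11 = 3.3336 A.
For an ideal transformer I_p N_p = I_s N_s, so I_p = 3.3336 × 188/1745 = 0.359 A.

I_p ≈ 0.359 A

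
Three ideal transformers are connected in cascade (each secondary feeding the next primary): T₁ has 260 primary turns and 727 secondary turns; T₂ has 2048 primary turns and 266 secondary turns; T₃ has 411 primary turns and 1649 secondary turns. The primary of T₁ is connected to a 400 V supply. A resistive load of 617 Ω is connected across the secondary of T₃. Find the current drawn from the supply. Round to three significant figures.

After T₁: V = 400.00 × 727/260 = 1118.5 V.
After T₂: V = 1118.5 × 266/2048 = 145.27 V.
After T₃: V = 145.27 × 1649/411 = 582.84 V.
I_load = 582.84/617 = 0.94464 A, so P_out = 582.84 × 0.94464 = 550.58 W.
All ideal ⇒ P_in = P_out, so I_supply = 550.58/400 = 1.38 A.

I_supply ≈ 1.38 A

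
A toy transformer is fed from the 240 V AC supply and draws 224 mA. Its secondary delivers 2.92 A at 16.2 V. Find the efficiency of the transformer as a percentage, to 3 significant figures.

η ≈ 88.0%

P_in = 240 × 0.224 = 53.7600 W.
P_out = 16.2 × 2.92 = 47.3040 W.
η = P_out/P_in = 47.3040/53.7600 = 0.880.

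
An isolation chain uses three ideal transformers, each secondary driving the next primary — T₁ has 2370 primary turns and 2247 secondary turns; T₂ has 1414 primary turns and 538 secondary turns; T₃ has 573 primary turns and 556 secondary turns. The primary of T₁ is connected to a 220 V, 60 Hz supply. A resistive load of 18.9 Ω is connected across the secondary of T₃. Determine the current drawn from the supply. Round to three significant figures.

I_supply ≈ 1.43 A

Secondary of T₁: V = 220.00 × 2247/2370 = 208.58 V.
Secondary of T₂: V = 208.58 × 538/1414 = 79.362 V.
Secondary of T₃: V = 79.362 × 556/573 = 77.007 V.
I_load = 77.007/18.9 = 4.0744 A, so P_out = 77.007 × 4.0744 = 313.76 W.
All ideal ⇒ P_in = P_out, so I_supply = 313.76/220 = 1.43 A.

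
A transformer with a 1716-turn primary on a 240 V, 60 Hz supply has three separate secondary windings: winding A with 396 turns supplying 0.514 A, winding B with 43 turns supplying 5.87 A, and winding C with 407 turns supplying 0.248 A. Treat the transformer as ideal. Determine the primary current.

V_A = 240 × 396/1716 = 55.385 V; V_B = 240 × 43/1716 = 6.0140 V; V_C = 240 × 407/1716 = 56.923 V.
P_out = V_A I_A + V_B I_B + V_C I_C = 55.385×0.514 + 6.0140×5.87 + 56.923×0.248 = 28.468 + 35.302 + 14.117 = 77.887 W.
Ideal ⇒ P_in = P_out, so I_p = P_out/V_p = 77.887/240 = 0.325 A.

I_p ≈ 0.325 A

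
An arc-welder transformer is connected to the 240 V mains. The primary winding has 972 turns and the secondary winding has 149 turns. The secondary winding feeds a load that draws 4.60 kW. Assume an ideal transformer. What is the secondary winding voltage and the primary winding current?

V_s = V_p × N_s/N_p = 240 × 149/972 = 36.790 V.
I_s = P/V_s = 4600/36.790 = 125.03 A.
I_p = I_s × N_s/N_p = 125.03 × 149/972 = 19.2 A.

V_s ≈ 36.8 V, I_p ≈ 19.2 A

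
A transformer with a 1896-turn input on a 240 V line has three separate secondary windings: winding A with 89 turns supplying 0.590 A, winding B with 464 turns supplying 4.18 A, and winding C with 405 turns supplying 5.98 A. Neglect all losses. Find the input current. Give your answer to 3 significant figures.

I_in ≈ 2.33 A

V_A = 240 × 89/1896 = 11.266 V; V_B = 240 × 464/1896 = 58.734 V; V_C = 240 × 405/1896 = 51.266 V.
P_out = V_A I_A + V_B I_B + V_C I_C = 11.266×0.590 + 58.734×4.18 + 51.266×5.98 = 6.6468 + 245.51 + 306.57 = 558.73 W.
Ideal ⇒ P_in = P_out, so I_in = P_out/V_in = 558.73/240 = 2.33 A.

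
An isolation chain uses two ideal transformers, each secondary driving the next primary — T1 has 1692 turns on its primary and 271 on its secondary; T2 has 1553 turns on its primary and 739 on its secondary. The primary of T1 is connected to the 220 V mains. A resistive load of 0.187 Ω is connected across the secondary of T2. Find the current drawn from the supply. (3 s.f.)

Secondary of T1: V = 220.00 × 271/1692 = 35.236 V.
Secondary of T2: V = 35.236 × 739/1553 = 16.767 V.
I_load = 16.767/0.187 = 89.665 A, so P_out = 16.767 × 89.665 = 1503.4 W.
All ideal ⇒ P_in = P_out, so I_supply = 1503.4/220 = 6.83 A.

I_supply ≈ 6.83 A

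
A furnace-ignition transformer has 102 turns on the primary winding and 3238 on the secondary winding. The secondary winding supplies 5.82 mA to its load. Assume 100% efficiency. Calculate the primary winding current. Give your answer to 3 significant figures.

I_p ≈ 0.185 A

For an ideal transformer I_p/I_s = N_s/N_p, so I_p = 0.00582 × 3238/102 = 0.185 A.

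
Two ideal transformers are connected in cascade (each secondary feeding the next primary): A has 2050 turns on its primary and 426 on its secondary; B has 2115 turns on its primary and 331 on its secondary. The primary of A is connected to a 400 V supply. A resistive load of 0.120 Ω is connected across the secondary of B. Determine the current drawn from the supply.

I_supply ≈ 3.53 A

Secondary of A: V = 400.00 × 426/2050 = 83.122 V.
Secondary of B: V = 83.122 × 331/2115 = 13.009 V.
I_load = 13.009/0.120 = 108.41 A, so P_out = 13.009 × 108.41 = 1410.2 W.
All ideal ⇒ P_in = P_out, so I_supply = 1410.2/400 = 3.53 A.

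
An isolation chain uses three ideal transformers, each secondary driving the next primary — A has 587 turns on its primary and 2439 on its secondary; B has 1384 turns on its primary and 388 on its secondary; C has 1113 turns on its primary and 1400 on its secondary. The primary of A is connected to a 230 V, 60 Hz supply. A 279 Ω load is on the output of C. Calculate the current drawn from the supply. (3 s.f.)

I_supply ≈ 1.77 A

Secondary of A: V = 230.00 × 2439/587 = 955.66 V.
Secondary of B: V = 955.66 × 388/1384 = 267.92 V.
Secondary of C: V = 267.92 × 1400/1113 = 337.00 V.
I_load = 337.00/279 = 1.2079 A, so P_out = 337.00 × 1.2079 = 407.06 W.
All ideal ⇒ P_in = P_out, so I_supply = 407.06/230 = 1.77 A.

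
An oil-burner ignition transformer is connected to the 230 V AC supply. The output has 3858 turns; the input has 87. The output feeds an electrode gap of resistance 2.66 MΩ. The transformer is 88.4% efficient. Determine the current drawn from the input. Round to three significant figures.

I_in ≈ 0.192 A

V_out = 230 × 3858/87 = 10199 V.
I_out = V_out/R = 10199/(2.66×10^6) = 0.0038343 A.
P_out = V_out I_out = 10199 × 0.0038343 = 39.107 W.
P_in = P_out/η = 39.107/0.884 = 44.239 W.
I_in = P_in/V_in = 44.239/230 = 0.192 A.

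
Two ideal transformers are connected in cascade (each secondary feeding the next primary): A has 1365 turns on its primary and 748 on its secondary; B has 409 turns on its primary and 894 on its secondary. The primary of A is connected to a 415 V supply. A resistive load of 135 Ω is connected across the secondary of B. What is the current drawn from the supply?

Secondary of A: V = 415.00 × 748/1365 = 227.41 V.
Secondary of B: V = 227.41 × 894/409 = 497.09 V.
I_load = 497.09/135 = 3.6821 A, so P_out = 497.09 × 3.6821 = 1830.3 W.
All ideal ⇒ P_in = P_out, so I_supply = 1830.3/415 = 4.41 A.

I_supply ≈ 4.41 A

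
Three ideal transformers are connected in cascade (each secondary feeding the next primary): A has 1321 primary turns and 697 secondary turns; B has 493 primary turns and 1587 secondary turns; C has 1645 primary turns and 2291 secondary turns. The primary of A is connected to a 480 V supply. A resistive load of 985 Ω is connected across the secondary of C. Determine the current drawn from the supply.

After A: V = 480.00 × 697/1321 = 253.26 V.
After B: V = 253.26 × 1587/493 = 815.27 V.
After C: V = 815.27 × 2291/1645 = 1135.4 V.
I_load = 1135.4/985 = 1.1527 A, so P_out = 1135.4 × 1.1527 = 1308.8 W.
All ideal ⇒ P_in = P_out, so I_supply = 1308.8/480 = 2.73 A.

I_supply ≈ 2.73 A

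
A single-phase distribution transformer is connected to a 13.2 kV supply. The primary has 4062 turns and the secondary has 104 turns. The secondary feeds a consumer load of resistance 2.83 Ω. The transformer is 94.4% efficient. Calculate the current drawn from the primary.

I_p ≈ 3.24 A

V_s = 13200 × 104/4062 = 337.96 V.
I_s = V_s/R = 337.96/2.83 = 119.42 A.
P_out = V_s I_s = 337.96 × 119.42 = 40360 W.
P_in = P_out/η = 40360/0.944 = 42754 W.
I_p = P_in/V_p = 42754/13200 = 3.24 A.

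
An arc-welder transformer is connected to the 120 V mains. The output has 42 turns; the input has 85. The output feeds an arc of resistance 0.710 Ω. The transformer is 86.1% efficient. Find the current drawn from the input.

V_out = 120 × 42/85 = 59.294 V.
I_out = V_out/R = 59.294/0.710 = 83.513 A.
P_out = V_out I_out = 59.294 × 83.513 = 4951.8 W.
P_in = P_out/η = 4951.8/0.861 = 5751.2 W.
I_in = P_in/V_in = 5751.2/120 = 47.9 A.

I_in ≈ 47.9 A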